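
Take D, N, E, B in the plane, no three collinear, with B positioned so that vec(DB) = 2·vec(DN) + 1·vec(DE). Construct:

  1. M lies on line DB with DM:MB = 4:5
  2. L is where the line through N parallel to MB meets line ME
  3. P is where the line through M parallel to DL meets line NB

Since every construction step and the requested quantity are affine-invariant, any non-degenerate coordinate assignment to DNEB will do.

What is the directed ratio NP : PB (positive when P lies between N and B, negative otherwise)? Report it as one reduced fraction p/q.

Choose coordinates D = (0, 0), N = (1, 0), E = (0, 1), B = (2, 1).
1. M lies on line DB with DM:MB = 4:5 ⇒ M = (8/9, 4/9)
2. L is where the line through N parallel to MB meets line ME ⇒ L = (4/3, 1/6)
3. P is where the line through M parallel to DL meets line NB ⇒ P = (32/21, 11/21)
P = N + t·(B−N) with t = 11/21, so NP:PB = t:(1−t) = 11/21:10/21

NP:PB = 11/10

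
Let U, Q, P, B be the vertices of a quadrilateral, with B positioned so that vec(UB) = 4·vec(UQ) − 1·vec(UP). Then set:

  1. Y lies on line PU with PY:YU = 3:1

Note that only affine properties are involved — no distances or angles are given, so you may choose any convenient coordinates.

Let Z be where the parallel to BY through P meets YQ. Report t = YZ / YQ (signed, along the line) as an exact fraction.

Set U = (0, 0), Q = (1, 0), P = (0, 1), B = (4, -1); any affine frame gives the same invariant.
1. Y lies on line PU with PY:YU = 3:1 ⇒ Y = (0, 1/4)
through P parallel to BY: direction (-4, 5/4); meets YQ at Z = (12, -11/4)
Z = Y + t·(Q−Y) with t = 12

t = 12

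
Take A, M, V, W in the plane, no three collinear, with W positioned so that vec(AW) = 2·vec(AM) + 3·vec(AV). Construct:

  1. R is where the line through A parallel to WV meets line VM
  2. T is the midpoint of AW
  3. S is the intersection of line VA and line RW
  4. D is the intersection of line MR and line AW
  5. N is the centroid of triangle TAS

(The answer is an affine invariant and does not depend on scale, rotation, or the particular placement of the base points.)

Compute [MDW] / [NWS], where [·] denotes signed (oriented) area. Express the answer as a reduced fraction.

Assign A = (0, 0), M = (1, 0), V = (0, 1), W = (2, 3) — the answer is frame-independent, so this choice is without loss of generality.
1. R is where the line through A parallel to WV meets line VM ⇒ R = (1/2, 1/2)
2. T is the midpoint of AW ⇒ T = (1, 3/2)
3. S is the intersection of line VA and line RW ⇒ S = (0, -1/3)
4. D is the intersection of line MR and line AW ⇒ D = (2/5, 3/5)
5. N is the centroid of triangle TAS ⇒ N = (1/3, 7/18)
2·[MDW] = -12/5, 2·[NWS] = -1/3
[MDW]:[NWS] = -12/5:-1/3 = 36/5

[MDW]:[NWS] = 36/5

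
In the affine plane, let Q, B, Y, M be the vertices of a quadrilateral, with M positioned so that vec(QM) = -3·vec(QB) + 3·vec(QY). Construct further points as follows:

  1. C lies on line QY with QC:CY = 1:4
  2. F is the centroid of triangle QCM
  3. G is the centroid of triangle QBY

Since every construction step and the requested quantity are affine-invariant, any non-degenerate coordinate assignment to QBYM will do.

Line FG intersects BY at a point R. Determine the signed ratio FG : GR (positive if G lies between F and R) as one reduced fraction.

FG:GR = 9/5

Assign Q = (0, 0), B = (1, 0), Y = (0, 1), M = (-3, 3) — the answer is frame-independent, so this choice is without loss of generality.
1. C lies on line QY with QC:CY = 1:4 ⇒ C = (0, 1/5)
2. F is the centroid of triangle QCM ⇒ F = (-1, 16/15)
3. G is the centroid of triangle QBY ⇒ G = (1/3, 1/3)
line FG meets BY at R = (29/27, -2/27)
G = F + t·(R−F) with t = 9/14, so FG:GR = 9/14:5/14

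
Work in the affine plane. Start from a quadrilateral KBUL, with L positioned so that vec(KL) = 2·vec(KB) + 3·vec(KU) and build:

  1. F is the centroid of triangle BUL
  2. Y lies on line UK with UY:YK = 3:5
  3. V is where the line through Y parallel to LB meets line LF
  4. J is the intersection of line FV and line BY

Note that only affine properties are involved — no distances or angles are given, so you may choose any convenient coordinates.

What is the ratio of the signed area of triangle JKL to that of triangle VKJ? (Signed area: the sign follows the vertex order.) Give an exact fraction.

Work in coordinates with K = (0, 0), B = (1, 0), U = (0, 1), L = (2, 3).
1. F is the centroid of triangle BUL ⇒ F = (1, 4/3)
2. Y lies on line UK with UY:YK = 3:5 ⇒ Y = (0, 5/8)
3. V is where the line through Y parallel to LB meets line LF ⇒ V = (-23/32, -49/32)
4. J is the intersection of line FV and line BY ⇒ J = (23/55, 4/11)
2·[JKL] = -29/55, 2·[VKJ] = -667/1760
[JKL]:[VKJ] = -29/55:-667/1760 = 32/23

[JKL]:[VKJ] = 32/23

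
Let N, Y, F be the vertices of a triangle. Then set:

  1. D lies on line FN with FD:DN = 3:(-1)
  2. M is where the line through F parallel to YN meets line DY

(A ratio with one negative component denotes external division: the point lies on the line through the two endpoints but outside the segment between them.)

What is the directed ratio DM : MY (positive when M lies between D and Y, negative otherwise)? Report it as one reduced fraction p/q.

Set N = (0, 0), Y = (1, 0), F = (0, 1); any affine frame gives the same invariant.
1. D lies on line FN with FD:DN = 3:(-1) ⇒ D = (0, -1/2)
2. M is where the line through F parallel to YN meets line DY ⇒ M = (3, 1)
M = D + t·(Y−D) with t = 3, so DM:MY = t:(1−t) = 3:-2

DM:MY = -3/2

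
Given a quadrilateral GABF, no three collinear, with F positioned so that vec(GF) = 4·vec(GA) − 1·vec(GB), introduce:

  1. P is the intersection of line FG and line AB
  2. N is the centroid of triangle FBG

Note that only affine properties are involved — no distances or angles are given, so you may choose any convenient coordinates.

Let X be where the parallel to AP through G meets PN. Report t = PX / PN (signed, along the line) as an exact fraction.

Set G = (0, 0), A = (1, 0), B = (0, 1), F = (4, -1); any affine frame gives the same invariant.
1. P is the intersection of line FG and line AB ⇒ P = (4/3, -1/3)
2. N is the centroid of triangle FBG ⇒ N = (4/3, 0)
through G parallel to AP: direction (1/3, -1/3); meets PN at X = (4/3, -4/3)
X = P + t·(N−P) with t = -3

t = -3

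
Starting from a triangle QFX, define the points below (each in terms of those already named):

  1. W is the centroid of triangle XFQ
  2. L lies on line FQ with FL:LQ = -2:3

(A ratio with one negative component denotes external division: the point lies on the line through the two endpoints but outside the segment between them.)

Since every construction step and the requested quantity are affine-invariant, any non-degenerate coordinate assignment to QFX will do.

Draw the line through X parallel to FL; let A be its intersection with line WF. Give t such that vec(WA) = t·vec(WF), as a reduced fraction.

Set Q = (0, 0), F = (1, 0), X = (0, 1); any affine frame gives the same invariant.
1. W is the centroid of triangle XFQ ⇒ W = (1/3, 1/3)
2. L lies on line FQ with FL:LQ = -2:3 ⇒ L = (3, 0)
through X parallel to FL: direction (2, 0); meets WF at A = (-1, 1)
A = W + t·(F−W) with t = -2

t = -2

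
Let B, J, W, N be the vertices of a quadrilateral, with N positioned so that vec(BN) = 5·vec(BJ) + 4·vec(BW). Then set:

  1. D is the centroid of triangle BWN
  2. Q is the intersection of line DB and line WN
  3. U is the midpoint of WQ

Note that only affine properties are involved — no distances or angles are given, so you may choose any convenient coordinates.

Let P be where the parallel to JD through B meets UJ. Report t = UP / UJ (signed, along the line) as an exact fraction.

Assign B = (0, 0), J = (1, 0), W = (0, 1), N = (5, 4) — the answer is frame-independent, so this choice is without loss of generality.
1. D is the centroid of triangle BWN ⇒ D = (5/3, 5/3)
2. Q is the intersection of line DB and line WN ⇒ Q = (5/2, 5/2)
3. U is the midpoint of WQ ⇒ U = (5/4, 7/4)
through B parallel to JD: direction (2/3, 5/3); meets UJ at P = (14/9, 35/9)
P = U + t·(J−U) with t = -11/9

t = -11/9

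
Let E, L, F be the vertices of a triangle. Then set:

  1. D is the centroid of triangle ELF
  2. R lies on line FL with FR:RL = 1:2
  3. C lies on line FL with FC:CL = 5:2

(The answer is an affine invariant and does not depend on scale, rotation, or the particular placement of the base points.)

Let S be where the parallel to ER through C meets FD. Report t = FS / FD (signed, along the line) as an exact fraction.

Choose coordinates E = (0, 0), L = (1, 0), F = (0, 1).
1. D is the centroid of triangle ELF ⇒ D = (1/3, 1/3)
2. R lies on line FL with FR:RL = 1:2 ⇒ R = (1/3, 2/3)
3. C lies on line FL with FC:CL = 5:2 ⇒ C = (5/7, 2/7)
through C parallel to ER: direction (1/3, 2/3); meets FD at S = (15/28, -1/14)
S = F + t·(D−F) with t = 45/28

t = 45/28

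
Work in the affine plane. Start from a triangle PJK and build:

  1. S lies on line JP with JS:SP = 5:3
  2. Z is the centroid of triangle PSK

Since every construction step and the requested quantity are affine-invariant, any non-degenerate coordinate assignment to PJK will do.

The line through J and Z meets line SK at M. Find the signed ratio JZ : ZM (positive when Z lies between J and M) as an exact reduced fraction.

JZ:ZM = -6

Assign P = (0, 0), J = (1, 0), K = (0, 1) — the answer is frame-independent, so this choice is without loss of generality.
1. S lies on line JP with JS:SP = 5:3 ⇒ S = (3/8, 0)
2. Z is the centroid of triangle PSK ⇒ Z = (1/8, 1/3)
line JZ meets SK at M = (13/48, 5/18)
Z = J + t·(M−J) with t = 6/5, so JZ:ZM = 6/5:-1/5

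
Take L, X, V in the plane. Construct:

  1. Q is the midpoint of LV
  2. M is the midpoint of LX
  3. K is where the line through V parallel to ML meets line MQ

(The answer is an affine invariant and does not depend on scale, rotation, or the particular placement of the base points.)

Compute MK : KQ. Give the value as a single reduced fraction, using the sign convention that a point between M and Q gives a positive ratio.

MK:KQ = -2

Choose coordinates L = (0, 0), X = (1, 0), V = (0, 1).
1. Q is the midpoint of LV ⇒ Q = (0, 1/2)
2. M is the midpoint of LX ⇒ M = (1/2, 0)
3. K is where the line through V parallel to ML meets line MQ ⇒ K = (-1/2, 1)
K = M + t·(Q−M) with t = 2, so MK:KQ = t:(1−t) = 2:-1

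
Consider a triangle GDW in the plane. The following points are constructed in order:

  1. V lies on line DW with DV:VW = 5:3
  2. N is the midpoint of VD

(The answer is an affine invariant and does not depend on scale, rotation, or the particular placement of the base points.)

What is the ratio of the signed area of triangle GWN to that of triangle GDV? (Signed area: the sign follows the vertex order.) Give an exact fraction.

Choose coordinates G = (0, 0), D = (1, 0), W = (0, 1).
1. V lies on line DW with DV:VW = 5:3 ⇒ V = (3/8, 5/8)
2. N is the midpoint of VD ⇒ N = (11/16, 5/16)
2·[GWN] = -11/16, 2·[GDV] = 5/8
[GWN]:[GDV] = -11/16:5/8 = -11/10

[GWN]:[GDV] = -11/10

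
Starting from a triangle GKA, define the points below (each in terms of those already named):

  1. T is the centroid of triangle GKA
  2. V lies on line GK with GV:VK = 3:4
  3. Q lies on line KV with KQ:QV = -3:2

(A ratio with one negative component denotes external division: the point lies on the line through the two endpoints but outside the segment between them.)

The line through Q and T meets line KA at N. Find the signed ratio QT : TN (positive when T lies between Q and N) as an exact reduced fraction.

QT:TN = 29/7

Set G = (0, 0), K = (1, 0), A = (0, 1); any affine frame gives the same invariant.
1. T is the centroid of triangle GKA ⇒ T = (1/3, 1/3)
2. V lies on line GK with GV:VK = 3:4 ⇒ V = (3/7, 0)
3. Q lies on line KV with KQ:QV = -3:2 ⇒ Q = (-5/7, 0)
line QT meets KA at N = (17/29, 12/29)
T = Q + t·(N−Q) with t = 29/36, so QT:TN = 29/36:7/36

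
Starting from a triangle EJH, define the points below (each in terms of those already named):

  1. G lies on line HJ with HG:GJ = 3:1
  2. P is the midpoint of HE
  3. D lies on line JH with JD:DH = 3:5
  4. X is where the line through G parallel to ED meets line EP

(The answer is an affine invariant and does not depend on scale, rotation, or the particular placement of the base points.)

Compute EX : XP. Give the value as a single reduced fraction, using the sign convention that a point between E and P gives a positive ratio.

Assign E = (0, 0), J = (1, 0), H = (0, 1) — the answer is frame-independent, so this choice is without loss of generality.
1. G lies on line HJ with HG:GJ = 3:1 ⇒ G = (3/4, 1/4)
2. P is the midpoint of HE ⇒ P = (0, 1/2)
3. D lies on line JH with JD:DH = 3:5 ⇒ D = (5/8, 3/8)
4. X is where the line through G parallel to ED meets line EP ⇒ X = (0, -1/5)
X = E + t·(P−E) with t = -2/5, so EX:XP = t:(1−t) = -2/5:7/5

EX:XP = -2/7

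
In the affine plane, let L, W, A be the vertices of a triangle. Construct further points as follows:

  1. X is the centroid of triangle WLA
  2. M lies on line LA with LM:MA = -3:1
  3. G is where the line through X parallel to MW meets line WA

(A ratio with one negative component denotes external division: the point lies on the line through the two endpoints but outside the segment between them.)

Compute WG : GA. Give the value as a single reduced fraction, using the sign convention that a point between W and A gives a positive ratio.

Work in coordinates with L = (0, 0), W = (1, 0), A = (0, 1).
1. X is the centroid of triangle WLA ⇒ X = (1/3, 1/3)
2. M lies on line LA with LM:MA = -3:1 ⇒ M = (0, 3/2)
3. G is where the line through X parallel to MW meets line WA ⇒ G = (-1/3, 4/3)
G = W + t·(A−W) with t = 4/3, so WG:GA = t:(1−t) = 4/3:-1/3

WG:GA = -4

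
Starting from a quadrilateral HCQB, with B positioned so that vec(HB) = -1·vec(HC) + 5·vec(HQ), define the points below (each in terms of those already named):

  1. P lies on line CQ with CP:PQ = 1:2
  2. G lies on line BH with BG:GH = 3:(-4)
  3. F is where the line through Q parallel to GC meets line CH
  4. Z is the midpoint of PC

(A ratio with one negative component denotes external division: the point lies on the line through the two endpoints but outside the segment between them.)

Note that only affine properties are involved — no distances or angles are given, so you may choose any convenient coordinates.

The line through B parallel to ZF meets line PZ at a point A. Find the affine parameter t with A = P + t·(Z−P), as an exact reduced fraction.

Assign H = (0, 0), C = (1, 0), Q = (0, 1), B = (-1, 5) — the answer is frame-independent, so this choice is without loss of generality.
1. P lies on line CQ with CP:PQ = 1:2 ⇒ P = (2/3, 1/3)
2. G lies on line BH with BG:GH = 3:(-4) ⇒ G = (-4, 20)
3. F is where the line through Q parallel to GC meets line CH ⇒ F = (1/4, 0)
4. Z is the midpoint of PC ⇒ Z = (5/6, 1/6)
through B parallel to ZF: direction (-7/12, -1/6); meets PZ at A = (-10/3, 13/3)
A = P + t·(Z−P) with t = -24

t = -24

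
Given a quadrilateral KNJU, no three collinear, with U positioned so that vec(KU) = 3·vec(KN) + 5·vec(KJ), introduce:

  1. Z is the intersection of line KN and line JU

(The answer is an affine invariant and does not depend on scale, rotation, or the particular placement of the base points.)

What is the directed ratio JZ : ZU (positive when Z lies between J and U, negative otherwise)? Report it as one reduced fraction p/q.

Choose coordinates K = (0, 0), N = (1, 0), J = (0, 1), U = (3, 5).
1. Z is the intersection of line KN and line JU ⇒ Z = (-3/4, 0)
Z = J + t·(U−J) with t = -1/4, so JZ:ZU = t:(1−t) = -1/4:5/4

JZ:ZU = -1/5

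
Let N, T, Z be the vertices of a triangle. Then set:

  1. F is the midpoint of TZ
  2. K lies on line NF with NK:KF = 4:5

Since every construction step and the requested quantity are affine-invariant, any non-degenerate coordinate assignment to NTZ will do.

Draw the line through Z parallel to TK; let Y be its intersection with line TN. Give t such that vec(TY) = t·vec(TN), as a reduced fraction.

t = -5/2

Work in coordinates with N = (0, 0), T = (1, 0), Z = (0, 1).
1. F is the midpoint of TZ ⇒ F = (1/2, 1/2)
2. K lies on line NF with NK:KF = 4:5 ⇒ K = (2/9, 2/9)
through Z parallel to TK: direction (-7/9, 2/9); meets TN at Y = (7/2, 0)
Y = T + t·(N−T) with t = -5/2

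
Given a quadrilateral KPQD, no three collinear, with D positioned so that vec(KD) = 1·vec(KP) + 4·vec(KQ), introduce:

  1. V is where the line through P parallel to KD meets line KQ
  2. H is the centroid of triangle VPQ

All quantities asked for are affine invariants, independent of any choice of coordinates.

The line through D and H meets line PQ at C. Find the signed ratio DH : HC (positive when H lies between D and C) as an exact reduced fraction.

DH:HC = -17/5

Assign K = (0, 0), P = (1, 0), Q = (0, 1), D = (1, 4) — the answer is frame-independent, so this choice is without loss of generality.
1. V is where the line through P parallel to KD meets line KQ ⇒ V = (0, -4)
2. H is the centroid of triangle VPQ ⇒ H = (1/3, -1)
line DH meets PQ at C = (9/17, 8/17)
H = D + t·(C−D) with t = 17/12, so DH:HC = 17/12:-5/12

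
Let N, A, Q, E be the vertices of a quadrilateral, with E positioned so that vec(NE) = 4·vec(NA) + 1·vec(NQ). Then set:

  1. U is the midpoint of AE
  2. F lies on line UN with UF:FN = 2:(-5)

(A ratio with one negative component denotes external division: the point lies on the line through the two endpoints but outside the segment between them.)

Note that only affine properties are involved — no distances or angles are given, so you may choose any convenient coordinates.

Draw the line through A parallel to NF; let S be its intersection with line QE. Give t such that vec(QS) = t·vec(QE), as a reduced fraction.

Assign N = (0, 0), A = (1, 0), Q = (0, 1), E = (4, 1) — the answer is frame-independent, so this choice is without loss of generality.
1. U is the midpoint of AE ⇒ U = (5/2, 1/2)
2. F lies on line UN with UF:FN = 2:(-5) ⇒ F = (25/6, 5/6)
through A parallel to NF: direction (25/6, 5/6); meets QE at S = (6, 1)
S = Q + t·(E−Q) with t = 3/2

t = 3/2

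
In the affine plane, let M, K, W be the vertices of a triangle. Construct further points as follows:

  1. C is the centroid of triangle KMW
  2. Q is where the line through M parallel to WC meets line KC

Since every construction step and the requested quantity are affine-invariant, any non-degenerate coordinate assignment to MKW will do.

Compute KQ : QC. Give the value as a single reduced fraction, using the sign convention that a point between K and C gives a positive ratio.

Work in coordinates with M = (0, 0), K = (1, 0), W = (0, 1).
1. C is the centroid of triangle KMW ⇒ C = (1/3, 1/3)
2. Q is where the line through M parallel to WC meets line KC ⇒ Q = (-1/3, 2/3)
Q = K + t·(C−K) with t = 2, so KQ:QC = t:(1−t) = 2:-1

KQ:QC = -2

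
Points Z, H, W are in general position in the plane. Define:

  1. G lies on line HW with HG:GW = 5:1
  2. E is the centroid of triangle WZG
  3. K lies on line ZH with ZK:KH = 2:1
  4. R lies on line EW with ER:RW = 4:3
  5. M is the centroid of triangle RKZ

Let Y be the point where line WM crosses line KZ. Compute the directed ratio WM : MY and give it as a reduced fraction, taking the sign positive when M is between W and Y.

Assign Z = (0, 0), H = (1, 0), W = (0, 1) — the answer is frame-independent, so this choice is without loss of generality.
1. G lies on line HW with HG:GW = 5:1 ⇒ G = (1/6, 5/6)
2. E is the centroid of triangle WZG ⇒ E = (1/18, 11/18)
3. K lies on line ZH with ZK:KH = 2:1 ⇒ K = (2/3, 0)
4. R lies on line EW with ER:RW = 4:3 ⇒ R = (1/42, 5/6)
5. M is the centroid of triangle RKZ ⇒ M = (29/126, 5/18)
line WM meets KZ at Y = (29/91, 0)
M = W + t·(Y−W) with t = 13/18, so WM:MY = 13/18:5/18

WM:MY = 13/5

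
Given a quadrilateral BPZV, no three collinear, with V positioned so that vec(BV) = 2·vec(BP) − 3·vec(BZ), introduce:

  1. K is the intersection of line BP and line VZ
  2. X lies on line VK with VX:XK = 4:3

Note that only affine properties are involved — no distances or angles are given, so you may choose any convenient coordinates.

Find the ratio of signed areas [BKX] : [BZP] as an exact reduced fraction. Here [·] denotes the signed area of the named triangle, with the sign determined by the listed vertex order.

[BKX]:[BZP] = 9/14

Set B = (0, 0), P = (1, 0), Z = (0, 1), V = (2, -3); any affine frame gives the same invariant.
1. K is the intersection of line BP and line VZ ⇒ K = (1/2, 0)
2. X lies on line VK with VX:XK = 4:3 ⇒ X = (8/7, -9/7)
2·[BKX] = -9/14, 2·[BZP] = -1
[BKX]:[BZP] = -9/14:-1 = 9/14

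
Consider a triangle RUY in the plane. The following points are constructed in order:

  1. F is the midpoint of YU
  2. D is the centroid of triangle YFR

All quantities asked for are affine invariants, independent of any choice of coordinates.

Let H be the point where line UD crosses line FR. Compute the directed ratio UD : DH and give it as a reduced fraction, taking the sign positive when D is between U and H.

UD:DH = -4

Work in coordinates with R = (0, 0), U = (1, 0), Y = (0, 1).
1. F is the midpoint of YU ⇒ F = (1/2, 1/2)
2. D is the centroid of triangle YFR ⇒ D = (1/6, 1/2)
line UD meets FR at H = (3/8, 3/8)
D = U + t·(H−U) with t = 4/3, so UD:DH = 4/3:-1/3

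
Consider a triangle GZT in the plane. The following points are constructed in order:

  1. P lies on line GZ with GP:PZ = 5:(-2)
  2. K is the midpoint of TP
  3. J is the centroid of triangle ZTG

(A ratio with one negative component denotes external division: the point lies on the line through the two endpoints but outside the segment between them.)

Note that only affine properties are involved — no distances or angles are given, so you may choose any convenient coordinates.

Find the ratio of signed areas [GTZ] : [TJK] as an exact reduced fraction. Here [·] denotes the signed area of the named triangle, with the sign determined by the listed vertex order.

Set G = (0, 0), Z = (1, 0), T = (0, 1); any affine frame gives the same invariant.
1. P lies on line GZ with GP:PZ = 5:(-2) ⇒ P = (5/3, 0)
2. K is the midpoint of TP ⇒ K = (5/6, 1/2)
3. J is the centroid of triangle ZTG ⇒ J = (1/3, 1/3)
2·[GTZ] = -1, 2·[TJK] = 7/18
[GTZ]:[TJK] = -1:7/18 = -18/7

[GTZ]:[TJK] = -18/7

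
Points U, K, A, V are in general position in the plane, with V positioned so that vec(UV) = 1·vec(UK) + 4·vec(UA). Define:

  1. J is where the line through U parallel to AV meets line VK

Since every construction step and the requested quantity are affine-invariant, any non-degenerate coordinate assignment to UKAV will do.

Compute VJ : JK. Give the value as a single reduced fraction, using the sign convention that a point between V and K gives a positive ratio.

Set U = (0, 0), K = (1, 0), A = (0, 1), V = (1, 4); any affine frame gives the same invariant.
1. J is where the line through U parallel to AV meets line VK ⇒ J = (1, 3)
J = V + t·(K−V) with t = 1/4, so VJ:JK = t:(1−t) = 1/4:3/4

VJ:JK = 1/3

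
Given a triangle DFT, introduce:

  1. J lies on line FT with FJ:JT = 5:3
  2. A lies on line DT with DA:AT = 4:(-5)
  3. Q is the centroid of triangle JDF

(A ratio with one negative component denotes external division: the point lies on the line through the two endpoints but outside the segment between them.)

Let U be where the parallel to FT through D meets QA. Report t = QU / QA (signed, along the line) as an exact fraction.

t = 1/7

Set D = (0, 0), F = (1, 0), T = (0, 1); any affine frame gives the same invariant.
1. J lies on line FT with FJ:JT = 5:3 ⇒ J = (3/8, 5/8)
2. A lies on line DT with DA:AT = 4:(-5) ⇒ A = (0, -4)
3. Q is the centroid of triangle JDF ⇒ Q = (11/24, 5/24)
through D parallel to FT: direction (-1, 1); meets QA at U = (11/28, -11/28)
U = Q + t·(A−Q) with t = 1/7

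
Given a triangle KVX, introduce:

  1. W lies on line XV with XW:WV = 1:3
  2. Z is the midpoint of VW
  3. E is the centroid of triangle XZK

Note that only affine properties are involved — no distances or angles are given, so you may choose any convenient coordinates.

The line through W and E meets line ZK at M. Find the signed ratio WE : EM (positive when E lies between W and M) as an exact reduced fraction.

Assign K = (0, 0), V = (1, 0), X = (0, 1) — the answer is frame-independent, so this choice is without loss of generality.
1. W lies on line XV with XW:WV = 1:3 ⇒ W = (1/4, 3/4)
2. Z is the midpoint of VW ⇒ Z = (5/8, 3/8)
3. E is the centroid of triangle XZK ⇒ E = (5/24, 11/24)
line WE meets ZK at M = (5/32, 3/32)
E = W + t·(M−W) with t = 4/9, so WE:EM = 4/9:5/9

WE:EM = 4/5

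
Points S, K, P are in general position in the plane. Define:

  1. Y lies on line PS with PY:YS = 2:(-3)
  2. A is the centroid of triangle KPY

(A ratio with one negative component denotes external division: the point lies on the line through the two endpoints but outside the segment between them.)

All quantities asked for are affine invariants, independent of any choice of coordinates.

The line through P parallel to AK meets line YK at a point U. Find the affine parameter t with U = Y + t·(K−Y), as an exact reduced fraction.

t = 2

Assign S = (0, 0), K = (1, 0), P = (0, 1) — the answer is frame-independent, so this choice is without loss of generality.
1. Y lies on line PS with PY:YS = 2:(-3) ⇒ Y = (0, 3)
2. A is the centroid of triangle KPY ⇒ A = (1/3, 4/3)
through P parallel to AK: direction (2/3, -4/3); meets YK at U = (2, -3)
U = Y + t·(K−Y) with t = 2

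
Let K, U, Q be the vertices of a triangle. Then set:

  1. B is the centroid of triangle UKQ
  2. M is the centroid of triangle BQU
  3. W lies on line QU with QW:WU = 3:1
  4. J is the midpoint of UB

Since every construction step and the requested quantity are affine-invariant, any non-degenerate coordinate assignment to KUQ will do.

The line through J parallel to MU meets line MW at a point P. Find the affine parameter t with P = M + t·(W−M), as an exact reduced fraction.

Choose coordinates K = (0, 0), U = (1, 0), Q = (0, 1).
1. B is the centroid of triangle UKQ ⇒ B = (1/3, 1/3)
2. M is the centroid of triangle BQU ⇒ M = (4/9, 4/9)
3. W lies on line QU with QW:WU = 3:1 ⇒ W = (3/4, 1/4)
4. J is the midpoint of UB ⇒ J = (2/3, 1/6)
through J parallel to MU: direction (5/9, -4/9); meets MW at P = (-1/6, 5/6)
P = M + t·(W−M) with t = -2

t = -2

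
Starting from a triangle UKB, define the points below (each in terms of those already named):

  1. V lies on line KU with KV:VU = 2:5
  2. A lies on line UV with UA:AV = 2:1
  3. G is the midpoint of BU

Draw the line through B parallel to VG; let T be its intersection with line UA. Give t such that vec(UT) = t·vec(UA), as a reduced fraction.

Assign U = (0, 0), K = (1, 0), B = (0, 1) — the answer is frame-independent, so this choice is without loss of generality.
1. V lies on line KU with KV:VU = 2:5 ⇒ V = (5/7, 0)
2. A lies on line UV with UA:AV = 2:1 ⇒ A = (10/21, 0)
3. G is the midpoint of BU ⇒ G = (0, 1/2)
through B parallel to VG: direction (-5/7, 1/2); meets UA at T = (10/7, 0)
T = U + t·(A−U) with t = 3

t = 3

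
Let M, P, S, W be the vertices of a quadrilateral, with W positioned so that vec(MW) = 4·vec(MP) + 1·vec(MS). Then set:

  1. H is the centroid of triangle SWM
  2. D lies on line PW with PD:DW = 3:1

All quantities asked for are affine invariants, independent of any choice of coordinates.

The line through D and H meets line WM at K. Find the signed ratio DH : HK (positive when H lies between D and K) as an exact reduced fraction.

DH:HK = -19/16

Choose coordinates M = (0, 0), P = (1, 0), S = (0, 1), W = (4, 1).
1. H is the centroid of triangle SWM ⇒ H = (4/3, 2/3)
2. D lies on line PW with PD:DW = 3:1 ⇒ D = (13/4, 3/4)
line DH meets WM at K = (56/19, 14/19)
H = D + t·(K−D) with t = 19/3, so DH:HK = 19/3:-16/3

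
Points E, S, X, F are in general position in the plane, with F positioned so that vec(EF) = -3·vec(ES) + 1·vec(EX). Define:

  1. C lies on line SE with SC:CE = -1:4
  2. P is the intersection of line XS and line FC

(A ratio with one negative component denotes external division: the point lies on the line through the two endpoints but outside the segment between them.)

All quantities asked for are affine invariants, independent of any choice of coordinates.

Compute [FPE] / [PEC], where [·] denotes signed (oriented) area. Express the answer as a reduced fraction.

Assign E = (0, 0), S = (1, 0), X = (0, 1), F = (-3, 1) — the answer is frame-independent, so this choice is without loss of generality.
1. C lies on line SE with SC:CE = -1:4 ⇒ C = (4/3, 0)
2. P is the intersection of line XS and line FC ⇒ P = (9/10, 1/10)
2·[FPE] = -6/5, 2·[PEC] = 2/15
[FPE]:[PEC] = -6/5:2/15 = -9

[FPE]:[PEC] = -9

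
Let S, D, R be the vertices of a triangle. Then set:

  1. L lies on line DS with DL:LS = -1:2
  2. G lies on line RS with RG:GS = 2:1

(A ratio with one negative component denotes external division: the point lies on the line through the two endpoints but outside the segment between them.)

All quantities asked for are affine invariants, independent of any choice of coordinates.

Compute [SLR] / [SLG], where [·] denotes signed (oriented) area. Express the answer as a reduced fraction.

[SLR]:[SLG] = 3

Assign S = (0, 0), D = (1, 0), R = (0, 1) — the answer is frame-independent, so this choice is without loss of generality.
1. L lies on line DS with DL:LS = -1:2 ⇒ L = (2, 0)
2. G lies on line RS with RG:GS = 2:1 ⇒ G = (0, 1/3)
2·[SLR] = 2, 2·[SLG] = 2/3
[SLR]:[SLG] = 2:2/3 = 3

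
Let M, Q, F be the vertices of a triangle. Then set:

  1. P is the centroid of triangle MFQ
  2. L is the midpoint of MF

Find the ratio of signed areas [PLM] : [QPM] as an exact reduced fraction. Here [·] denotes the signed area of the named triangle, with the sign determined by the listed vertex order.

Set M = (0, 0), Q = (1, 0), F = (0, 1); any affine frame gives the same invariant.
1. P is the centroid of triangle MFQ ⇒ P = (1/3, 1/3)
2. L is the midpoint of MF ⇒ L = (0, 1/2)
2·[PLM] = 1/6, 2·[QPM] = 1/3
[PLM]:[QPM] = 1/6:1/3 = 1/2

[PLM]:[QPM] = 1/2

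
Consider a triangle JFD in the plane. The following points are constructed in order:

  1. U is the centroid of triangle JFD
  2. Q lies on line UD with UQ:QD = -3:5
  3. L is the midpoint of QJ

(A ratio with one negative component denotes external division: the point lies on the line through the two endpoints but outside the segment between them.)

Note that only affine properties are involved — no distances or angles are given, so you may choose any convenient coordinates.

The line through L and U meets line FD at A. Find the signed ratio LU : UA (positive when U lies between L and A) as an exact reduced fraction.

LU:UA = 7/4

Set J = (0, 0), F = (1, 0), D = (0, 1); any affine frame gives the same invariant.
1. U is the centroid of triangle JFD ⇒ U = (1/3, 1/3)
2. Q lies on line UD with UQ:QD = -3:5 ⇒ Q = (5/6, -2/3)
3. L is the midpoint of QJ ⇒ L = (5/12, -1/3)
line LU meets FD at A = (2/7, 5/7)
U = L + t·(A−L) with t = 7/11, so LU:UA = 7/11:4/11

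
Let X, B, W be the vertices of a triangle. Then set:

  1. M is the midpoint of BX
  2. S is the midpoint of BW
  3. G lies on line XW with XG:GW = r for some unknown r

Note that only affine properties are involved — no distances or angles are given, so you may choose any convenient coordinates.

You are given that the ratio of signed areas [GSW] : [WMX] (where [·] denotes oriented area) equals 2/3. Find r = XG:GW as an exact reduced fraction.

r = -5/2

Assign X = (0, 0), B = (1, 0), W = (0, 1) — the answer is frame-independent, so this choice is without loss of generality.
1. M is the midpoint of BX ⇒ M = (1/2, 0)
2. S is the midpoint of BW ⇒ S = (1/2, 1/2)
3. With XG:GW = r, write λ = r/(r+1) so G = X + λ·(W−X); G is affine-linear in λ
Every point depending on G is an affine combination of G and λ-independent points, so each such coordinate is linear in λ; the λ² term in each signed area is a multiple of (W−X)×(W−X) = 0, so 2·[GSW] and 2·[WMX] are each linear in λ. Evaluating at λ=0 and λ=1:
  2·[GSW] = -1/2·λ + 1/2,   2·[WMX] = -1/2
So [GSW]:[WMX] = (-1/2·λ + 1/2) / (-1/2). Setting this equal to 2/3:
  -1/2·λ + 1/2 = 2/3·(-1/2)  ⇒  λ = 5/3
Then r = λ/(1−λ) = (5/3)/(-2/3) = -5/2. Check: with r = -5/2, G = (0, 5/3) and [GSW]:[WMX] = 2/3 as required.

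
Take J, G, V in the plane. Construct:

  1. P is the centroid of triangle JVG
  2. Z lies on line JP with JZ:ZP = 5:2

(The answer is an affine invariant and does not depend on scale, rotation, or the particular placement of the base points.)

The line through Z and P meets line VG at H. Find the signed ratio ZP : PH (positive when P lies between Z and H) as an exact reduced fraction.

ZP:PH = 4/7

Assign J = (0, 0), G = (1, 0), V = (0, 1) — the answer is frame-independent, so this choice is without loss of generality.
1. P is the centroid of triangle JVG ⇒ P = (1/3, 1/3)
2. Z lies on line JP with JZ:ZP = 5:2 ⇒ Z = (5/21, 5/21)
line ZP meets VG at H = (1/2, 1/2)
P = Z + t·(H−Z) with t = 4/11, so ZP:PH = 4/11:7/11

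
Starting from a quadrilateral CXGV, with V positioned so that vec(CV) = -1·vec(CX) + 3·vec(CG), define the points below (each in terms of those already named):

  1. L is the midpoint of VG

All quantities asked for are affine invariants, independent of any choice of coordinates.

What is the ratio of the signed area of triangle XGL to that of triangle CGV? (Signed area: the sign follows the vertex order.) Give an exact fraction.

[XGL]:[CGV] = -1/2

Assign C = (0, 0), X = (1, 0), G = (0, 1), V = (-1, 3) — the answer is frame-independent, so this choice is without loss of generality.
1. L is the midpoint of VG ⇒ L = (-1/2, 2)
2·[XGL] = -1/2, 2·[CGV] = 1
[XGL]:[CGV] = -1/2:1 = -1/2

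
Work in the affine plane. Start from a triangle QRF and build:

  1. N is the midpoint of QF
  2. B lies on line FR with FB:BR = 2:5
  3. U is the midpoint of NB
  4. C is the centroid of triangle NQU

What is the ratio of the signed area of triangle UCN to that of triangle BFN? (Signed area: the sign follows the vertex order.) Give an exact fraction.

Work in coordinates with Q = (0, 0), R = (1, 0), F = (0, 1).
1. N is the midpoint of QF ⇒ N = (0, 1/2)
2. B lies on line FR with FB:BR = 2:5 ⇒ B = (2/7, 5/7)
3. U is the midpoint of NB ⇒ U = (1/7, 17/28)
4. C is the centroid of triangle NQU ⇒ C = (1/21, 31/84)
2·[UCN] = -1/42, 2·[BFN] = 1/7
[UCN]:[BFN] = -1/42:1/7 = -1/6

[UCN]:[BFN] = -1/6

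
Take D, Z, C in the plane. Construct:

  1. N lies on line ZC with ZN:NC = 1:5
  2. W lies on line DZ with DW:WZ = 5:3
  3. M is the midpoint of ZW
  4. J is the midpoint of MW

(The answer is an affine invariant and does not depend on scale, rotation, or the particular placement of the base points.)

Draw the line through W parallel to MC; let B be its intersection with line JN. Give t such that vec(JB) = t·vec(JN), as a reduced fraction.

t = -3/8

Set D = (0, 0), Z = (1, 0), C = (0, 1); any affine frame gives the same invariant.
1. N lies on line ZC with ZN:NC = 1:5 ⇒ N = (5/6, 1/6)
2. W lies on line DZ with DW:WZ = 5:3 ⇒ W = (5/8, 0)
3. M is the midpoint of ZW ⇒ M = (13/16, 0)
4. J is the midpoint of MW ⇒ J = (23/32, 0)
through W parallel to MC: direction (-13/16, 1); meets JN at B = (173/256, -1/16)
B = J + t·(N−J) with t = -3/8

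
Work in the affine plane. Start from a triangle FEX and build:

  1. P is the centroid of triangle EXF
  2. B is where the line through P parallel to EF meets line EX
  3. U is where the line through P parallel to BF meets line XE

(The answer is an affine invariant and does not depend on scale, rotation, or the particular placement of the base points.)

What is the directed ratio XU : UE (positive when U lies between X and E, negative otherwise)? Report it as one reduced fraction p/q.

Assign F = (0, 0), E = (1, 0), X = (0, 1) — the answer is frame-independent, so this choice is without loss of generality.
1. P is the centroid of triangle EXF ⇒ P = (1/3, 1/3)
2. B is where the line through P parallel to EF meets line EX ⇒ B = (2/3, 1/3)
3. U is where the line through P parallel to BF meets line XE ⇒ U = (5/9, 4/9)
U = X + t·(E−X) with t = 5/9, so XU:UE = t:(1−t) = 5/9:4/9

XU:UE = 5/4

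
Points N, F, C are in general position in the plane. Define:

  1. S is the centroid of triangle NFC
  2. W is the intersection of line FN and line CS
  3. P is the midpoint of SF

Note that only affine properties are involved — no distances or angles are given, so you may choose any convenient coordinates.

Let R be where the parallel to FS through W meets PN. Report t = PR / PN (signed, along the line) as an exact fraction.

Work in coordinates with N = (0, 0), F = (1, 0), C = (0, 1).
1. S is the centroid of triangle NFC ⇒ S = (1/3, 1/3)
2. W is the intersection of line FN and line CS ⇒ W = (1/2, 0)
3. P is the midpoint of SF ⇒ P = (2/3, 1/6)
through W parallel to FS: direction (-2/3, 1/3); meets PN at R = (1/3, 1/12)
R = P + t·(N−P) with t = 1/2

t = 1/2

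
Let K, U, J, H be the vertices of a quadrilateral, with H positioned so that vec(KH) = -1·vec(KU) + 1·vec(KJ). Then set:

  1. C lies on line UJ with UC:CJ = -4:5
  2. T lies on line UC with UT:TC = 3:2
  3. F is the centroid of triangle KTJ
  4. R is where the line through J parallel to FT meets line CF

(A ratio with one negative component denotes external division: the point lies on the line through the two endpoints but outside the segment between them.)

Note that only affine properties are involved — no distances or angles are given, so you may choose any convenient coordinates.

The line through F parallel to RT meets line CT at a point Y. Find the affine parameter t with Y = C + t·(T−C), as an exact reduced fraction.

Set K = (0, 0), U = (1, 0), J = (0, 1), H = (-1, 1); any affine frame gives the same invariant.
1. C lies on line UJ with UC:CJ = -4:5 ⇒ C = (5, -4)
2. T lies on line UC with UT:TC = 3:2 ⇒ T = (17/5, -12/5)
3. F is the centroid of triangle KTJ ⇒ F = (17/15, -7/15)
4. R is where the line through J parallel to FT meets line CF ⇒ R = (-85/12, 169/24)
through F parallel to RT: direction (629/60, -1133/120); meets CT at Y = (561/125, -436/125)
Y = C + t·(T−C) with t = 8/25

t = 8/25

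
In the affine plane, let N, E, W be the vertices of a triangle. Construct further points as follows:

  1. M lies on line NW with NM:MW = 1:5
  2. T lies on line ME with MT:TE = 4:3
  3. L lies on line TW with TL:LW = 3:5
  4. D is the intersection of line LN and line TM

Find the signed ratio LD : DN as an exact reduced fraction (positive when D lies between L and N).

LD:DN = 15/8

Assign N = (0, 0), E = (1, 0), W = (0, 1) — the answer is frame-independent, so this choice is without loss of generality.
1. M lies on line NW with NM:MW = 1:5 ⇒ M = (0, 1/6)
2. T lies on line ME with MT:TE = 4:3 ⇒ T = (4/7, 1/14)
3. L lies on line TW with TL:LW = 3:5 ⇒ L = (5/14, 47/112)
4. D is the intersection of line LN and line TM ⇒ D = (20/161, 47/322)
D = L + t·(N−L) with t = 15/23, so LD:DN = t:(1−t) = 15/23:8/23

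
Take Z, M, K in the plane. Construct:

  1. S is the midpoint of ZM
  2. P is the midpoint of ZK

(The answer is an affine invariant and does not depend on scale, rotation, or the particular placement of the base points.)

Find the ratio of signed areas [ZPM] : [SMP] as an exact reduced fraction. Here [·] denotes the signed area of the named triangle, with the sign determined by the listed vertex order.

Work in coordinates with Z = (0, 0), M = (1, 0), K = (0, 1).
1. S is the midpoint of ZM ⇒ S = (1/2, 0)
2. P is the midpoint of ZK ⇒ P = (0, 1/2)
2·[ZPM] = -1/2, 2·[SMP] = 1/4
[ZPM]:[SMP] = -1/2:1/4 = -2

[ZPM]:[SMP] = -2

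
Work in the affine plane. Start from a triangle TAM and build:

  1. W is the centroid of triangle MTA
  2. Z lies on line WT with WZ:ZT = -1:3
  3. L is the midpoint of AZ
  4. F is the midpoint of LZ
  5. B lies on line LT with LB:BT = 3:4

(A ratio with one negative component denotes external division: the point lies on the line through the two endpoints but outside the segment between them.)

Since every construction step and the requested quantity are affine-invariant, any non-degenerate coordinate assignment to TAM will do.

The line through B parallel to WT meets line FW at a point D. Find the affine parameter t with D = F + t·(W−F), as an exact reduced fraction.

Work in coordinates with T = (0, 0), A = (1, 0), M = (0, 1).
1. W is the centroid of triangle MTA ⇒ W = (1/3, 1/3)
2. Z lies on line WT with WZ:ZT = -1:3 ⇒ Z = (1/2, 1/2)
3. L is the midpoint of AZ ⇒ L = (3/4, 1/4)
4. F is the midpoint of LZ ⇒ F = (5/8, 3/8)
5. B lies on line LT with LB:BT = 3:4 ⇒ B = (3/7, 1/7)
through B parallel to WT: direction (-1/3, -1/3); meets FW at D = (2/3, 8/21)
D = F + t·(W−F) with t = -1/7

t = -1/7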